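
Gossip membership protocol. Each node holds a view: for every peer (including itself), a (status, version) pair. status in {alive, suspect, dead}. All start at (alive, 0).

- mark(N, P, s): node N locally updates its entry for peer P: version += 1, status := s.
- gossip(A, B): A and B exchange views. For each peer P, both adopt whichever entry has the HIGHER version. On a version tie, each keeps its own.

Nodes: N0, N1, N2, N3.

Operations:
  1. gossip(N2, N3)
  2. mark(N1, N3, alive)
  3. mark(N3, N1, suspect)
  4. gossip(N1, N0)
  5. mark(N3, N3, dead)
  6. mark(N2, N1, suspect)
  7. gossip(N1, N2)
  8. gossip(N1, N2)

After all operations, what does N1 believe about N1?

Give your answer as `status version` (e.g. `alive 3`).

Op 1: gossip N2<->N3 -> N2.N0=(alive,v0) N2.N1=(alive,v0) N2.N2=(alive,v0) N2.N3=(alive,v0) | N3.N0=(alive,v0) N3.N1=(alive,v0) N3.N2=(alive,v0) N3.N3=(alive,v0)
Op 2: N1 marks N3=alive -> (alive,v1)
Op 3: N3 marks N1=suspect -> (suspect,v1)
Op 4: gossip N1<->N0 -> N1.N0=(alive,v0) N1.N1=(alive,v0) N1.N2=(alive,v0) N1.N3=(alive,v1) | N0.N0=(alive,v0) N0.N1=(alive,v0) N0.N2=(alive,v0) N0.N3=(alive,v1)
Op 5: N3 marks N3=dead -> (dead,v1)
Op 6: N2 marks N1=suspect -> (suspect,v1)
Op 7: gossip N1<->N2 -> N1.N0=(alive,v0) N1.N1=(suspect,v1) N1.N2=(alive,v0) N1.N3=(alive,v1) | N2.N0=(alive,v0) N2.N1=(suspect,v1) N2.N2=(alive,v0) N2.N3=(alive,v1)
Op 8: gossip N1<->N2 -> N1.N0=(alive,v0) N1.N1=(suspect,v1) N1.N2=(alive,v0) N1.N3=(alive,v1) | N2.N0=(alive,v0) N2.N1=(suspect,v1) N2.N2=(alive,v0) N2.N3=(alive,v1)

Answer: suspect 1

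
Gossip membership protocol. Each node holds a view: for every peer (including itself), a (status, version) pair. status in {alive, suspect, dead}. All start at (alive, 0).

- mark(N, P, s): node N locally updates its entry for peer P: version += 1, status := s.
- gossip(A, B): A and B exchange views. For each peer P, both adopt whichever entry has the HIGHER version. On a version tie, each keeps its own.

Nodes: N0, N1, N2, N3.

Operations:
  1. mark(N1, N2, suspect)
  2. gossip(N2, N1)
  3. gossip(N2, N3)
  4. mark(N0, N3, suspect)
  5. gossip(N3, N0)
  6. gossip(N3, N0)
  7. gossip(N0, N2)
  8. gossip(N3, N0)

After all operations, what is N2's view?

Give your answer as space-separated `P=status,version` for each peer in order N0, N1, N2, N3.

Answer: N0=alive,0 N1=alive,0 N2=suspect,1 N3=suspect,1

Derivation:
Op 1: N1 marks N2=suspect -> (suspect,v1)
Op 2: gossip N2<->N1 -> N2.N0=(alive,v0) N2.N1=(alive,v0) N2.N2=(suspect,v1) N2.N3=(alive,v0) | N1.N0=(alive,v0) N1.N1=(alive,v0) N1.N2=(suspect,v1) N1.N3=(alive,v0)
Op 3: gossip N2<->N3 -> N2.N0=(alive,v0) N2.N1=(alive,v0) N2.N2=(suspect,v1) N2.N3=(alive,v0) | N3.N0=(alive,v0) N3.N1=(alive,v0) N3.N2=(suspect,v1) N3.N3=(alive,v0)
Op 4: N0 marks N3=suspect -> (suspect,v1)
Op 5: gossip N3<->N0 -> N3.N0=(alive,v0) N3.N1=(alive,v0) N3.N2=(suspect,v1) N3.N3=(suspect,v1) | N0.N0=(alive,v0) N0.N1=(alive,v0) N0.N2=(suspect,v1) N0.N3=(suspect,v1)
Op 6: gossip N3<->N0 -> N3.N0=(alive,v0) N3.N1=(alive,v0) N3.N2=(suspect,v1) N3.N3=(suspect,v1) | N0.N0=(alive,v0) N0.N1=(alive,v0) N0.N2=(suspect,v1) N0.N3=(suspect,v1)
Op 7: gossip N0<->N2 -> N0.N0=(alive,v0) N0.N1=(alive,v0) N0.N2=(suspect,v1) N0.N3=(suspect,v1) | N2.N0=(alive,v0) N2.N1=(alive,v0) N2.N2=(suspect,v1) N2.N3=(suspect,v1)
Op 8: gossip N3<->N0 -> N3.N0=(alive,v0) N3.N1=(alive,v0) N3.N2=(suspect,v1) N3.N3=(suspect,v1) | N0.N0=(alive,v0) N0.N1=(alive,v0) N0.N2=(suspect,v1) N0.N3=(suspect,v1)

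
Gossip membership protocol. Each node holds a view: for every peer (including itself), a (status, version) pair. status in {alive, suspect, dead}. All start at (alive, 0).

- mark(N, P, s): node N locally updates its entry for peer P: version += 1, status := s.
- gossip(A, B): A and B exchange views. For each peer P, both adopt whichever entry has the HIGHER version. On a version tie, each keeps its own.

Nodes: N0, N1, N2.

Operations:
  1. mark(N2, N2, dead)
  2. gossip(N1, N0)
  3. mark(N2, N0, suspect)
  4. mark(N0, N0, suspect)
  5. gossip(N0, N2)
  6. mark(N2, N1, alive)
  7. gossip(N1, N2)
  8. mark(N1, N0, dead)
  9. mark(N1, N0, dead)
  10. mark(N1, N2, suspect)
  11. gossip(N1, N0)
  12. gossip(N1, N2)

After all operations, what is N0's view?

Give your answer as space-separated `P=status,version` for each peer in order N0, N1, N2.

Answer: N0=dead,3 N1=alive,1 N2=suspect,2

Derivation:
Op 1: N2 marks N2=dead -> (dead,v1)
Op 2: gossip N1<->N0 -> N1.N0=(alive,v0) N1.N1=(alive,v0) N1.N2=(alive,v0) | N0.N0=(alive,v0) N0.N1=(alive,v0) N0.N2=(alive,v0)
Op 3: N2 marks N0=suspect -> (suspect,v1)
Op 4: N0 marks N0=suspect -> (suspect,v1)
Op 5: gossip N0<->N2 -> N0.N0=(suspect,v1) N0.N1=(alive,v0) N0.N2=(dead,v1) | N2.N0=(suspect,v1) N2.N1=(alive,v0) N2.N2=(dead,v1)
Op 6: N2 marks N1=alive -> (alive,v1)
Op 7: gossip N1<->N2 -> N1.N0=(suspect,v1) N1.N1=(alive,v1) N1.N2=(dead,v1) | N2.N0=(suspect,v1) N2.N1=(alive,v1) N2.N2=(dead,v1)
Op 8: N1 marks N0=dead -> (dead,v2)
Op 9: N1 marks N0=dead -> (dead,v3)
Op 10: N1 marks N2=suspect -> (suspect,v2)
Op 11: gossip N1<->N0 -> N1.N0=(dead,v3) N1.N1=(alive,v1) N1.N2=(suspect,v2) | N0.N0=(dead,v3) N0.N1=(alive,v1) N0.N2=(suspect,v2)
Op 12: gossip N1<->N2 -> N1.N0=(dead,v3) N1.N1=(alive,v1) N1.N2=(suspect,v2) | N2.N0=(dead,v3) N2.N1=(alive,v1) N2.N2=(suspect,v2)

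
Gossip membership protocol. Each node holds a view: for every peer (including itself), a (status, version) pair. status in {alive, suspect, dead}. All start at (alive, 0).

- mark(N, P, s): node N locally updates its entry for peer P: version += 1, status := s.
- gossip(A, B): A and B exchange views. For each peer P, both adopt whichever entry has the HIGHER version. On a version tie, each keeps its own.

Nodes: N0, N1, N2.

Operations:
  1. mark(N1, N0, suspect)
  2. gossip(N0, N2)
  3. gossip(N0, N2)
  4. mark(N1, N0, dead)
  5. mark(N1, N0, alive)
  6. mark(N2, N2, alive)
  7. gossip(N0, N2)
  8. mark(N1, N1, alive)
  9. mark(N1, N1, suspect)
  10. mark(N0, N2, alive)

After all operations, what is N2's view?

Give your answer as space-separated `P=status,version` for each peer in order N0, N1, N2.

Answer: N0=alive,0 N1=alive,0 N2=alive,1

Derivation:
Op 1: N1 marks N0=suspect -> (suspect,v1)
Op 2: gossip N0<->N2 -> N0.N0=(alive,v0) N0.N1=(alive,v0) N0.N2=(alive,v0) | N2.N0=(alive,v0) N2.N1=(alive,v0) N2.N2=(alive,v0)
Op 3: gossip N0<->N2 -> N0.N0=(alive,v0) N0.N1=(alive,v0) N0.N2=(alive,v0) | N2.N0=(alive,v0) N2.N1=(alive,v0) N2.N2=(alive,v0)
Op 4: N1 marks N0=dead -> (dead,v2)
Op 5: N1 marks N0=alive -> (alive,v3)
Op 6: N2 marks N2=alive -> (alive,v1)
Op 7: gossip N0<->N2 -> N0.N0=(alive,v0) N0.N1=(alive,v0) N0.N2=(alive,v1) | N2.N0=(alive,v0) N2.N1=(alive,v0) N2.N2=(alive,v1)
Op 8: N1 marks N1=alive -> (alive,v1)
Op 9: N1 marks N1=suspect -> (suspect,v2)
Op 10: N0 marks N2=alive -> (alive,v2)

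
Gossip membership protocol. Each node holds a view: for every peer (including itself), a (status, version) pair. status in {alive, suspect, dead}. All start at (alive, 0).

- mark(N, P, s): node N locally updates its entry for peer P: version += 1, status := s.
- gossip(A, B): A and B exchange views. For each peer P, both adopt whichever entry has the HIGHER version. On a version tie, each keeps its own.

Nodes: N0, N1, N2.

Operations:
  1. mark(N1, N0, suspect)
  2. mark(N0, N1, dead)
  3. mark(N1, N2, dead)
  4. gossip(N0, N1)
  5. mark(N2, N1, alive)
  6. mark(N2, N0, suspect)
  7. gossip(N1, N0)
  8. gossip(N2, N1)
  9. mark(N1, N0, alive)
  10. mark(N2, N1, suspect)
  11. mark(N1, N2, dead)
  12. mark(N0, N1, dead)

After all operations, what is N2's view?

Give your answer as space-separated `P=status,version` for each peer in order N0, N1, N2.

Op 1: N1 marks N0=suspect -> (suspect,v1)
Op 2: N0 marks N1=dead -> (dead,v1)
Op 3: N1 marks N2=dead -> (dead,v1)
Op 4: gossip N0<->N1 -> N0.N0=(suspect,v1) N0.N1=(dead,v1) N0.N2=(dead,v1) | N1.N0=(suspect,v1) N1.N1=(dead,v1) N1.N2=(dead,v1)
Op 5: N2 marks N1=alive -> (alive,v1)
Op 6: N2 marks N0=suspect -> (suspect,v1)
Op 7: gossip N1<->N0 -> N1.N0=(suspect,v1) N1.N1=(dead,v1) N1.N2=(dead,v1) | N0.N0=(suspect,v1) N0.N1=(dead,v1) N0.N2=(dead,v1)
Op 8: gossip N2<->N1 -> N2.N0=(suspect,v1) N2.N1=(alive,v1) N2.N2=(dead,v1) | N1.N0=(suspect,v1) N1.N1=(dead,v1) N1.N2=(dead,v1)
Op 9: N1 marks N0=alive -> (alive,v2)
Op 10: N2 marks N1=suspect -> (suspect,v2)
Op 11: N1 marks N2=dead -> (dead,v2)
Op 12: N0 marks N1=dead -> (dead,v2)

Answer: N0=suspect,1 N1=suspect,2 N2=dead,1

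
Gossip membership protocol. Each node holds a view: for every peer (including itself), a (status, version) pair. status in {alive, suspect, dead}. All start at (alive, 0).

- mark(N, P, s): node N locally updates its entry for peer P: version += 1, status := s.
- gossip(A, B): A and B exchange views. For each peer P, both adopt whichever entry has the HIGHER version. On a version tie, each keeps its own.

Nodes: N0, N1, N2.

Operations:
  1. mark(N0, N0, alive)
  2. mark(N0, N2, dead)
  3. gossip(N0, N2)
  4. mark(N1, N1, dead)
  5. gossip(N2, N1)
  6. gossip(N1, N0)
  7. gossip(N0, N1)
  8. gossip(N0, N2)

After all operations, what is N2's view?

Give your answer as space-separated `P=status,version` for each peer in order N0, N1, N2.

Answer: N0=alive,1 N1=dead,1 N2=dead,1

Derivation:
Op 1: N0 marks N0=alive -> (alive,v1)
Op 2: N0 marks N2=dead -> (dead,v1)
Op 3: gossip N0<->N2 -> N0.N0=(alive,v1) N0.N1=(alive,v0) N0.N2=(dead,v1) | N2.N0=(alive,v1) N2.N1=(alive,v0) N2.N2=(dead,v1)
Op 4: N1 marks N1=dead -> (dead,v1)
Op 5: gossip N2<->N1 -> N2.N0=(alive,v1) N2.N1=(dead,v1) N2.N2=(dead,v1) | N1.N0=(alive,v1) N1.N1=(dead,v1) N1.N2=(dead,v1)
Op 6: gossip N1<->N0 -> N1.N0=(alive,v1) N1.N1=(dead,v1) N1.N2=(dead,v1) | N0.N0=(alive,v1) N0.N1=(dead,v1) N0.N2=(dead,v1)
Op 7: gossip N0<->N1 -> N0.N0=(alive,v1) N0.N1=(dead,v1) N0.N2=(dead,v1) | N1.N0=(alive,v1) N1.N1=(dead,v1) N1.N2=(dead,v1)
Op 8: gossip N0<->N2 -> N0.N0=(alive,v1) N0.N1=(dead,v1) N0.N2=(dead,v1) | N2.N0=(alive,v1) N2.N1=(dead,v1) N2.N2=(dead,v1)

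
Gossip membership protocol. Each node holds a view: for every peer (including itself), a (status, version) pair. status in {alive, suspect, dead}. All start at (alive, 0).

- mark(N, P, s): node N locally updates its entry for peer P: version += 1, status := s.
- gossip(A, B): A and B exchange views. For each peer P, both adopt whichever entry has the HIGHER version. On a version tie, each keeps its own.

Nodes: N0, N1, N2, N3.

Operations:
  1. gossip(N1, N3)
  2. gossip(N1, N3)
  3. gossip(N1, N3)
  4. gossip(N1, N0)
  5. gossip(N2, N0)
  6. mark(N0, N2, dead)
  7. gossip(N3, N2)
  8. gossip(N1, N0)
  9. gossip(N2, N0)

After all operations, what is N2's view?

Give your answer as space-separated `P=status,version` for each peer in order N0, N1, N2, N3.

Op 1: gossip N1<->N3 -> N1.N0=(alive,v0) N1.N1=(alive,v0) N1.N2=(alive,v0) N1.N3=(alive,v0) | N3.N0=(alive,v0) N3.N1=(alive,v0) N3.N2=(alive,v0) N3.N3=(alive,v0)
Op 2: gossip N1<->N3 -> N1.N0=(alive,v0) N1.N1=(alive,v0) N1.N2=(alive,v0) N1.N3=(alive,v0) | N3.N0=(alive,v0) N3.N1=(alive,v0) N3.N2=(alive,v0) N3.N3=(alive,v0)
Op 3: gossip N1<->N3 -> N1.N0=(alive,v0) N1.N1=(alive,v0) N1.N2=(alive,v0) N1.N3=(alive,v0) | N3.N0=(alive,v0) N3.N1=(alive,v0) N3.N2=(alive,v0) N3.N3=(alive,v0)
Op 4: gossip N1<->N0 -> N1.N0=(alive,v0) N1.N1=(alive,v0) N1.N2=(alive,v0) N1.N3=(alive,v0) | N0.N0=(alive,v0) N0.N1=(alive,v0) N0.N2=(alive,v0) N0.N3=(alive,v0)
Op 5: gossip N2<->N0 -> N2.N0=(alive,v0) N2.N1=(alive,v0) N2.N2=(alive,v0) N2.N3=(alive,v0) | N0.N0=(alive,v0) N0.N1=(alive,v0) N0.N2=(alive,v0) N0.N3=(alive,v0)
Op 6: N0 marks N2=dead -> (dead,v1)
Op 7: gossip N3<->N2 -> N3.N0=(alive,v0) N3.N1=(alive,v0) N3.N2=(alive,v0) N3.N3=(alive,v0) | N2.N0=(alive,v0) N2.N1=(alive,v0) N2.N2=(alive,v0) N2.N3=(alive,v0)
Op 8: gossip N1<->N0 -> N1.N0=(alive,v0) N1.N1=(alive,v0) N1.N2=(dead,v1) N1.N3=(alive,v0) | N0.N0=(alive,v0) N0.N1=(alive,v0) N0.N2=(dead,v1) N0.N3=(alive,v0)
Op 9: gossip N2<->N0 -> N2.N0=(alive,v0) N2.N1=(alive,v0) N2.N2=(dead,v1) N2.N3=(alive,v0) | N0.N0=(alive,v0) N0.N1=(alive,v0) N0.N2=(dead,v1) N0.N3=(alive,v0)

Answer: N0=alive,0 N1=alive,0 N2=dead,1 N3=alive,0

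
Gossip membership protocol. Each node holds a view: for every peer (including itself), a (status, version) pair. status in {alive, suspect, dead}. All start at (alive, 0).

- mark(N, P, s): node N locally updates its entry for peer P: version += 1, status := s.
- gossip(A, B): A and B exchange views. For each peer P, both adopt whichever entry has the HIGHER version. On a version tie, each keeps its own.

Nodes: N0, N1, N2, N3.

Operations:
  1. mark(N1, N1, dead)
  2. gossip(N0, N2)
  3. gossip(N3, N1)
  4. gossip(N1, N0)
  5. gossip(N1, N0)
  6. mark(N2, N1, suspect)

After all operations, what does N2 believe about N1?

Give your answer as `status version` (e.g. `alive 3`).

Answer: suspect 1

Derivation:
Op 1: N1 marks N1=dead -> (dead,v1)
Op 2: gossip N0<->N2 -> N0.N0=(alive,v0) N0.N1=(alive,v0) N0.N2=(alive,v0) N0.N3=(alive,v0) | N2.N0=(alive,v0) N2.N1=(alive,v0) N2.N2=(alive,v0) N2.N3=(alive,v0)
Op 3: gossip N3<->N1 -> N3.N0=(alive,v0) N3.N1=(dead,v1) N3.N2=(alive,v0) N3.N3=(alive,v0) | N1.N0=(alive,v0) N1.N1=(dead,v1) N1.N2=(alive,v0) N1.N3=(alive,v0)
Op 4: gossip N1<->N0 -> N1.N0=(alive,v0) N1.N1=(dead,v1) N1.N2=(alive,v0) N1.N3=(alive,v0) | N0.N0=(alive,v0) N0.N1=(dead,v1) N0.N2=(alive,v0) N0.N3=(alive,v0)
Op 5: gossip N1<->N0 -> N1.N0=(alive,v0) N1.N1=(dead,v1) N1.N2=(alive,v0) N1.N3=(alive,v0) | N0.N0=(alive,v0) N0.N1=(dead,v1) N0.N2=(alive,v0) N0.N3=(alive,v0)
Op 6: N2 marks N1=suspect -> (suspect,v1)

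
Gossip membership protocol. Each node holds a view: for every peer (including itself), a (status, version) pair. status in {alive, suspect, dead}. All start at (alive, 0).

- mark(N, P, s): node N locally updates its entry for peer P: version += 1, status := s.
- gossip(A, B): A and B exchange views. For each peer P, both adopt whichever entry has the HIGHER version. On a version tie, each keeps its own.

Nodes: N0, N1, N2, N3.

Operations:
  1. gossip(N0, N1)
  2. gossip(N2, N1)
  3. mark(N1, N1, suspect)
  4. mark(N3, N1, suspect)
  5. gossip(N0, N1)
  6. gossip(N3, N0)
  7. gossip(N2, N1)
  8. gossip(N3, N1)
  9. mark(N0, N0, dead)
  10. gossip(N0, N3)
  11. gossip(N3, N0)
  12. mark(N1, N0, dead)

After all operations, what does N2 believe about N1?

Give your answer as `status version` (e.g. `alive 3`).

Answer: suspect 1

Derivation:
Op 1: gossip N0<->N1 -> N0.N0=(alive,v0) N0.N1=(alive,v0) N0.N2=(alive,v0) N0.N3=(alive,v0) | N1.N0=(alive,v0) N1.N1=(alive,v0) N1.N2=(alive,v0) N1.N3=(alive,v0)
Op 2: gossip N2<->N1 -> N2.N0=(alive,v0) N2.N1=(alive,v0) N2.N2=(alive,v0) N2.N3=(alive,v0) | N1.N0=(alive,v0) N1.N1=(alive,v0) N1.N2=(alive,v0) N1.N3=(alive,v0)
Op 3: N1 marks N1=suspect -> (suspect,v1)
Op 4: N3 marks N1=suspect -> (suspect,v1)
Op 5: gossip N0<->N1 -> N0.N0=(alive,v0) N0.N1=(suspect,v1) N0.N2=(alive,v0) N0.N3=(alive,v0) | N1.N0=(alive,v0) N1.N1=(suspect,v1) N1.N2=(alive,v0) N1.N3=(alive,v0)
Op 6: gossip N3<->N0 -> N3.N0=(alive,v0) N3.N1=(suspect,v1) N3.N2=(alive,v0) N3.N3=(alive,v0) | N0.N0=(alive,v0) N0.N1=(suspect,v1) N0.N2=(alive,v0) N0.N3=(alive,v0)
Op 7: gossip N2<->N1 -> N2.N0=(alive,v0) N2.N1=(suspect,v1) N2.N2=(alive,v0) N2.N3=(alive,v0) | N1.N0=(alive,v0) N1.N1=(suspect,v1) N1.N2=(alive,v0) N1.N3=(alive,v0)
Op 8: gossip N3<->N1 -> N3.N0=(alive,v0) N3.N1=(suspect,v1) N3.N2=(alive,v0) N3.N3=(alive,v0) | N1.N0=(alive,v0) N1.N1=(suspect,v1) N1.N2=(alive,v0) N1.N3=(alive,v0)
Op 9: N0 marks N0=dead -> (dead,v1)
Op 10: gossip N0<->N3 -> N0.N0=(dead,v1) N0.N1=(suspect,v1) N0.N2=(alive,v0) N0.N3=(alive,v0) | N3.N0=(dead,v1) N3.N1=(suspect,v1) N3.N2=(alive,v0) N3.N3=(alive,v0)
Op 11: gossip N3<->N0 -> N3.N0=(dead,v1) N3.N1=(suspect,v1) N3.N2=(alive,v0) N3.N3=(alive,v0) | N0.N0=(dead,v1) N0.N1=(suspect,v1) N0.N2=(alive,v0) N0.N3=(alive,v0)
Op 12: N1 marks N0=dead -> (dead,v1)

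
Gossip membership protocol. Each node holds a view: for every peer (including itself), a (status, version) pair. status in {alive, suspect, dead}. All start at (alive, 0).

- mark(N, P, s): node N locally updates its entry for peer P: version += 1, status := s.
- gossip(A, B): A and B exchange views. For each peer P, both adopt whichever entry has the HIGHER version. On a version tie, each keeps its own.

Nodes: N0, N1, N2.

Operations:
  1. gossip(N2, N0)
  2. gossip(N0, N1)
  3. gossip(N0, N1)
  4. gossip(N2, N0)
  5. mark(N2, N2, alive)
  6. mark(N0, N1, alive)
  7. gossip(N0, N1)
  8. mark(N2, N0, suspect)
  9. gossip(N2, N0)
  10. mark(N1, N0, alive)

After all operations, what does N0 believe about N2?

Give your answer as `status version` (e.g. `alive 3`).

Answer: alive 1

Derivation:
Op 1: gossip N2<->N0 -> N2.N0=(alive,v0) N2.N1=(alive,v0) N2.N2=(alive,v0) | N0.N0=(alive,v0) N0.N1=(alive,v0) N0.N2=(alive,v0)
Op 2: gossip N0<->N1 -> N0.N0=(alive,v0) N0.N1=(alive,v0) N0.N2=(alive,v0) | N1.N0=(alive,v0) N1.N1=(alive,v0) N1.N2=(alive,v0)
Op 3: gossip N0<->N1 -> N0.N0=(alive,v0) N0.N1=(alive,v0) N0.N2=(alive,v0) | N1.N0=(alive,v0) N1.N1=(alive,v0) N1.N2=(alive,v0)
Op 4: gossip N2<->N0 -> N2.N0=(alive,v0) N2.N1=(alive,v0) N2.N2=(alive,v0) | N0.N0=(alive,v0) N0.N1=(alive,v0) N0.N2=(alive,v0)
Op 5: N2 marks N2=alive -> (alive,v1)
Op 6: N0 marks N1=alive -> (alive,v1)
Op 7: gossip N0<->N1 -> N0.N0=(alive,v0) N0.N1=(alive,v1) N0.N2=(alive,v0) | N1.N0=(alive,v0) N1.N1=(alive,v1) N1.N2=(alive,v0)
Op 8: N2 marks N0=suspect -> (suspect,v1)
Op 9: gossip N2<->N0 -> N2.N0=(suspect,v1) N2.N1=(alive,v1) N2.N2=(alive,v1) | N0.N0=(suspect,v1) N0.N1=(alive,v1) N0.N2=(alive,v1)
Op 10: N1 marks N0=alive -> (alive,v1)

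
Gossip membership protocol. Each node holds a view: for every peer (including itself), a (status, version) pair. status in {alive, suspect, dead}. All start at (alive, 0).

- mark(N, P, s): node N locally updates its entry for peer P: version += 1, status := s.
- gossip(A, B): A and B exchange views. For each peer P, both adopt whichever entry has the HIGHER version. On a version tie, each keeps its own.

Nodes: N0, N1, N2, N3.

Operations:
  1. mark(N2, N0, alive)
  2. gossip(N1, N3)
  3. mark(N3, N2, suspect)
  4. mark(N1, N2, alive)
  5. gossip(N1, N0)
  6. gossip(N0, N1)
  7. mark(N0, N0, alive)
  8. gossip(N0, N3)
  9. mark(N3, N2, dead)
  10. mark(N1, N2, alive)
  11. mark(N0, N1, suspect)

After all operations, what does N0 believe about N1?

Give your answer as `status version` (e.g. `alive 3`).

Op 1: N2 marks N0=alive -> (alive,v1)
Op 2: gossip N1<->N3 -> N1.N0=(alive,v0) N1.N1=(alive,v0) N1.N2=(alive,v0) N1.N3=(alive,v0) | N3.N0=(alive,v0) N3.N1=(alive,v0) N3.N2=(alive,v0) N3.N3=(alive,v0)
Op 3: N3 marks N2=suspect -> (suspect,v1)
Op 4: N1 marks N2=alive -> (alive,v1)
Op 5: gossip N1<->N0 -> N1.N0=(alive,v0) N1.N1=(alive,v0) N1.N2=(alive,v1) N1.N3=(alive,v0) | N0.N0=(alive,v0) N0.N1=(alive,v0) N0.N2=(alive,v1) N0.N3=(alive,v0)
Op 6: gossip N0<->N1 -> N0.N0=(alive,v0) N0.N1=(alive,v0) N0.N2=(alive,v1) N0.N3=(alive,v0) | N1.N0=(alive,v0) N1.N1=(alive,v0) N1.N2=(alive,v1) N1.N3=(alive,v0)
Op 7: N0 marks N0=alive -> (alive,v1)
Op 8: gossip N0<->N3 -> N0.N0=(alive,v1) N0.N1=(alive,v0) N0.N2=(alive,v1) N0.N3=(alive,v0) | N3.N0=(alive,v1) N3.N1=(alive,v0) N3.N2=(suspect,v1) N3.N3=(alive,v0)
Op 9: N3 marks N2=dead -> (dead,v2)
Op 10: N1 marks N2=alive -> (alive,v2)
Op 11: N0 marks N1=suspect -> (suspect,v1)

Answer: suspect 1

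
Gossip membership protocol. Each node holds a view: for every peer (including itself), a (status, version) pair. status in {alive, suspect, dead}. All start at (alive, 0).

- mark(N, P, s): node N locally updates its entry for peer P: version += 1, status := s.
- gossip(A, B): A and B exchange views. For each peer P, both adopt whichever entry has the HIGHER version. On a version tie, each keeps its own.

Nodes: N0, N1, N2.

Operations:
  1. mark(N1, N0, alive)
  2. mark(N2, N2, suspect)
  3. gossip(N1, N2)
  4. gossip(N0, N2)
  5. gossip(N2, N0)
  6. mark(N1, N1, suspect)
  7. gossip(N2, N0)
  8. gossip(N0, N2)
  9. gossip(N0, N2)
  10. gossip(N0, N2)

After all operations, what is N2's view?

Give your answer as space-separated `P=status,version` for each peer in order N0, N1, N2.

Answer: N0=alive,1 N1=alive,0 N2=suspect,1

Derivation:
Op 1: N1 marks N0=alive -> (alive,v1)
Op 2: N2 marks N2=suspect -> (suspect,v1)
Op 3: gossip N1<->N2 -> N1.N0=(alive,v1) N1.N1=(alive,v0) N1.N2=(suspect,v1) | N2.N0=(alive,v1) N2.N1=(alive,v0) N2.N2=(suspect,v1)
Op 4: gossip N0<->N2 -> N0.N0=(alive,v1) N0.N1=(alive,v0) N0.N2=(suspect,v1) | N2.N0=(alive,v1) N2.N1=(alive,v0) N2.N2=(suspect,v1)
Op 5: gossip N2<->N0 -> N2.N0=(alive,v1) N2.N1=(alive,v0) N2.N2=(suspect,v1) | N0.N0=(alive,v1) N0.N1=(alive,v0) N0.N2=(suspect,v1)
Op 6: N1 marks N1=suspect -> (suspect,v1)
Op 7: gossip N2<->N0 -> N2.N0=(alive,v1) N2.N1=(alive,v0) N2.N2=(suspect,v1) | N0.N0=(alive,v1) N0.N1=(alive,v0) N0.N2=(suspect,v1)
Op 8: gossip N0<->N2 -> N0.N0=(alive,v1) N0.N1=(alive,v0) N0.N2=(suspect,v1) | N2.N0=(alive,v1) N2.N1=(alive,v0) N2.N2=(suspect,v1)
Op 9: gossip N0<->N2 -> N0.N0=(alive,v1) N0.N1=(alive,v0) N0.N2=(suspect,v1) | N2.N0=(alive,v1) N2.N1=(alive,v0) N2.N2=(suspect,v1)
Op 10: gossip N0<->N2 -> N0.N0=(alive,v1) N0.N1=(alive,v0) N0.N2=(suspect,v1) | N2.N0=(alive,v1) N2.N1=(alive,v0) N2.N2=(suspect,v1)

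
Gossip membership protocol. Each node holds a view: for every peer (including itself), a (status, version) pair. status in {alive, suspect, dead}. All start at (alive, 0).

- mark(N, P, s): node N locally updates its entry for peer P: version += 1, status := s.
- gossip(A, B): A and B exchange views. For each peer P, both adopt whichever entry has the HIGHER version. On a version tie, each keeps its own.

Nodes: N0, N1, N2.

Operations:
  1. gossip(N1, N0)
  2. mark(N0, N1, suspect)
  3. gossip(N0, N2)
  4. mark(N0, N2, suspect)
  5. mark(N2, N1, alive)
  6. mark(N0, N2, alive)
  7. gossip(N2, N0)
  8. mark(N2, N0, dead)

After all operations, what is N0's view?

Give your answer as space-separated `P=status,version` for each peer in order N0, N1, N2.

Answer: N0=alive,0 N1=alive,2 N2=alive,2

Derivation:
Op 1: gossip N1<->N0 -> N1.N0=(alive,v0) N1.N1=(alive,v0) N1.N2=(alive,v0) | N0.N0=(alive,v0) N0.N1=(alive,v0) N0.N2=(alive,v0)
Op 2: N0 marks N1=suspect -> (suspect,v1)
Op 3: gossip N0<->N2 -> N0.N0=(alive,v0) N0.N1=(suspect,v1) N0.N2=(alive,v0) | N2.N0=(alive,v0) N2.N1=(suspect,v1) N2.N2=(alive,v0)
Op 4: N0 marks N2=suspect -> (suspect,v1)
Op 5: N2 marks N1=alive -> (alive,v2)
Op 6: N0 marks N2=alive -> (alive,v2)
Op 7: gossip N2<->N0 -> N2.N0=(alive,v0) N2.N1=(alive,v2) N2.N2=(alive,v2) | N0.N0=(alive,v0) N0.N1=(alive,v2) N0.N2=(alive,v2)
Op 8: N2 marks N0=dead -> (dead,v1)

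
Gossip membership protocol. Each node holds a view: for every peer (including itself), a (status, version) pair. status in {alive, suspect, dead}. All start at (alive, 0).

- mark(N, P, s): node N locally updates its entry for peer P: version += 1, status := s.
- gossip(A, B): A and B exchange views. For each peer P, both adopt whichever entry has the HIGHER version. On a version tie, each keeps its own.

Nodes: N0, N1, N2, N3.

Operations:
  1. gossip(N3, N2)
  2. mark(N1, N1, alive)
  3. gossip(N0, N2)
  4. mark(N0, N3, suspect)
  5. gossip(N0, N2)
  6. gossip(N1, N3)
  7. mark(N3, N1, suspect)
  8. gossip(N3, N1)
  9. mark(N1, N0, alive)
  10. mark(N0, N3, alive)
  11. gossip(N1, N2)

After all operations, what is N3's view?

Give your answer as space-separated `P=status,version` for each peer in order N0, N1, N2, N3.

Answer: N0=alive,0 N1=suspect,2 N2=alive,0 N3=alive,0

Derivation:
Op 1: gossip N3<->N2 -> N3.N0=(alive,v0) N3.N1=(alive,v0) N3.N2=(alive,v0) N3.N3=(alive,v0) | N2.N0=(alive,v0) N2.N1=(alive,v0) N2.N2=(alive,v0) N2.N3=(alive,v0)
Op 2: N1 marks N1=alive -> (alive,v1)
Op 3: gossip N0<->N2 -> N0.N0=(alive,v0) N0.N1=(alive,v0) N0.N2=(alive,v0) N0.N3=(alive,v0) | N2.N0=(alive,v0) N2.N1=(alive,v0) N2.N2=(alive,v0) N2.N3=(alive,v0)
Op 4: N0 marks N3=suspect -> (suspect,v1)
Op 5: gossip N0<->N2 -> N0.N0=(alive,v0) N0.N1=(alive,v0) N0.N2=(alive,v0) N0.N3=(suspect,v1) | N2.N0=(alive,v0) N2.N1=(alive,v0) N2.N2=(alive,v0) N2.N3=(suspect,v1)
Op 6: gossip N1<->N3 -> N1.N0=(alive,v0) N1.N1=(alive,v1) N1.N2=(alive,v0) N1.N3=(alive,v0) | N3.N0=(alive,v0) N3.N1=(alive,v1) N3.N2=(alive,v0) N3.N3=(alive,v0)
Op 7: N3 marks N1=suspect -> (suspect,v2)
Op 8: gossip N3<->N1 -> N3.N0=(alive,v0) N3.N1=(suspect,v2) N3.N2=(alive,v0) N3.N3=(alive,v0) | N1.N0=(alive,v0) N1.N1=(suspect,v2) N1.N2=(alive,v0) N1.N3=(alive,v0)
Op 9: N1 marks N0=alive -> (alive,v1)
Op 10: N0 marks N3=alive -> (alive,v2)
Op 11: gossip N1<->N2 -> N1.N0=(alive,v1) N1.N1=(suspect,v2) N1.N2=(alive,v0) N1.N3=(suspect,v1) | N2.N0=(alive,v1) N2.N1=(suspect,v2) N2.N2=(alive,v0) N2.N3=(suspect,v1)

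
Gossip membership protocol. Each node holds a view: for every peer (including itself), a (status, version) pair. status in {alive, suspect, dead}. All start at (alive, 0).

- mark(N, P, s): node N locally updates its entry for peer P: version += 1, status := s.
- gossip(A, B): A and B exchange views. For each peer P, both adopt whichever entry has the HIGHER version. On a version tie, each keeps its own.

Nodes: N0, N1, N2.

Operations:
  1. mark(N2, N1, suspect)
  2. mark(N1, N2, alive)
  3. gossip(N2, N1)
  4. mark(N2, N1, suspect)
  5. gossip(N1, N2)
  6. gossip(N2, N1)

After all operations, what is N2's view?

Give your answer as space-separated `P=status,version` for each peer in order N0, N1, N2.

Answer: N0=alive,0 N1=suspect,2 N2=alive,1

Derivation:
Op 1: N2 marks N1=suspect -> (suspect,v1)
Op 2: N1 marks N2=alive -> (alive,v1)
Op 3: gossip N2<->N1 -> N2.N0=(alive,v0) N2.N1=(suspect,v1) N2.N2=(alive,v1) | N1.N0=(alive,v0) N1.N1=(suspect,v1) N1.N2=(alive,v1)
Op 4: N2 marks N1=suspect -> (suspect,v2)
Op 5: gossip N1<->N2 -> N1.N0=(alive,v0) N1.N1=(suspect,v2) N1.N2=(alive,v1) | N2.N0=(alive,v0) N2.N1=(suspect,v2) N2.N2=(alive,v1)
Op 6: gossip N2<->N1 -> N2.N0=(alive,v0) N2.N1=(suspect,v2) N2.N2=(alive,v1) | N1.N0=(alive,v0) N1.N1=(suspect,v2) N1.N2=(alive,v1)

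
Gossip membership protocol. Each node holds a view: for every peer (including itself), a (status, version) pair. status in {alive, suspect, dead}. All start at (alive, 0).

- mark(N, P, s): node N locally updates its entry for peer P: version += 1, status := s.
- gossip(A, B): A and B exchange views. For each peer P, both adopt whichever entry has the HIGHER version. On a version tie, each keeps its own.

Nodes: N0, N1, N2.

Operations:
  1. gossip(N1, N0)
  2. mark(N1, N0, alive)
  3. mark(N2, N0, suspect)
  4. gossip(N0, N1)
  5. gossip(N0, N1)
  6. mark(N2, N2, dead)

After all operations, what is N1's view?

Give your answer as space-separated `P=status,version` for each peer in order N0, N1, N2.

Op 1: gossip N1<->N0 -> N1.N0=(alive,v0) N1.N1=(alive,v0) N1.N2=(alive,v0) | N0.N0=(alive,v0) N0.N1=(alive,v0) N0.N2=(alive,v0)
Op 2: N1 marks N0=alive -> (alive,v1)
Op 3: N2 marks N0=suspect -> (suspect,v1)
Op 4: gossip N0<->N1 -> N0.N0=(alive,v1) N0.N1=(alive,v0) N0.N2=(alive,v0) | N1.N0=(alive,v1) N1.N1=(alive,v0) N1.N2=(alive,v0)
Op 5: gossip N0<->N1 -> N0.N0=(alive,v1) N0.N1=(alive,v0) N0.N2=(alive,v0) | N1.N0=(alive,v1) N1.N1=(alive,v0) N1.N2=(alive,v0)
Op 6: N2 marks N2=dead -> (dead,v1)

Answer: N0=alive,1 N1=alive,0 N2=alive,0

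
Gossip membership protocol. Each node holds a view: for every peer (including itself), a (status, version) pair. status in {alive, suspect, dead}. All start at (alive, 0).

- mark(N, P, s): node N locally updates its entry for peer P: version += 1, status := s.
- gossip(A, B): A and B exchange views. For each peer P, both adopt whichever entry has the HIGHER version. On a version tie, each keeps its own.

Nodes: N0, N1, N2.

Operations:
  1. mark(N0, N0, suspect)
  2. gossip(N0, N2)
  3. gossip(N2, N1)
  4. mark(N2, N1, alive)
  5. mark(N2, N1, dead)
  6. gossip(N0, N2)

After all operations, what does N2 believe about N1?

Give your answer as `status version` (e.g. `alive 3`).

Answer: dead 2

Derivation:
Op 1: N0 marks N0=suspect -> (suspect,v1)
Op 2: gossip N0<->N2 -> N0.N0=(suspect,v1) N0.N1=(alive,v0) N0.N2=(alive,v0) | N2.N0=(suspect,v1) N2.N1=(alive,v0) N2.N2=(alive,v0)
Op 3: gossip N2<->N1 -> N2.N0=(suspect,v1) N2.N1=(alive,v0) N2.N2=(alive,v0) | N1.N0=(suspect,v1) N1.N1=(alive,v0) N1.N2=(alive,v0)
Op 4: N2 marks N1=alive -> (alive,v1)
Op 5: N2 marks N1=dead -> (dead,v2)
Op 6: gossip N0<->N2 -> N0.N0=(suspect,v1) N0.N1=(dead,v2) N0.N2=(alive,v0) | N2.N0=(suspect,v1) N2.N1=(dead,v2) N2.N2=(alive,v0)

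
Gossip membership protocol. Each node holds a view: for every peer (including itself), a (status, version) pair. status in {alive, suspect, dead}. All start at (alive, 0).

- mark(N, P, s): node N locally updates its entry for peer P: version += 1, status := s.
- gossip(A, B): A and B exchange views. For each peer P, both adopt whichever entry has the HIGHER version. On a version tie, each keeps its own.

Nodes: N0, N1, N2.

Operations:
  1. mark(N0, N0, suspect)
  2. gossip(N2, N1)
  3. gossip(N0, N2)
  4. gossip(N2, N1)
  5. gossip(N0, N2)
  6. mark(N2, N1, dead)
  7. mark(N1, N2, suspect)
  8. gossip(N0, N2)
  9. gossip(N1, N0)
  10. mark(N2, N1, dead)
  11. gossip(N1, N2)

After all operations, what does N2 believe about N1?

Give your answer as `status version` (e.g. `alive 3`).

Answer: dead 2

Derivation:
Op 1: N0 marks N0=suspect -> (suspect,v1)
Op 2: gossip N2<->N1 -> N2.N0=(alive,v0) N2.N1=(alive,v0) N2.N2=(alive,v0) | N1.N0=(alive,v0) N1.N1=(alive,v0) N1.N2=(alive,v0)
Op 3: gossip N0<->N2 -> N0.N0=(suspect,v1) N0.N1=(alive,v0) N0.N2=(alive,v0) | N2.N0=(suspect,v1) N2.N1=(alive,v0) N2.N2=(alive,v0)
Op 4: gossip N2<->N1 -> N2.N0=(suspect,v1) N2.N1=(alive,v0) N2.N2=(alive,v0) | N1.N0=(suspect,v1) N1.N1=(alive,v0) N1.N2=(alive,v0)
Op 5: gossip N0<->N2 -> N0.N0=(suspect,v1) N0.N1=(alive,v0) N0.N2=(alive,v0) | N2.N0=(suspect,v1) N2.N1=(alive,v0) N2.N2=(alive,v0)
Op 6: N2 marks N1=dead -> (dead,v1)
Op 7: N1 marks N2=suspect -> (suspect,v1)
Op 8: gossip N0<->N2 -> N0.N0=(suspect,v1) N0.N1=(dead,v1) N0.N2=(alive,v0) | N2.N0=(suspect,v1) N2.N1=(dead,v1) N2.N2=(alive,v0)
Op 9: gossip N1<->N0 -> N1.N0=(suspect,v1) N1.N1=(dead,v1) N1.N2=(suspect,v1) | N0.N0=(suspect,v1) N0.N1=(dead,v1) N0.N2=(suspect,v1)
Op 10: N2 marks N1=dead -> (dead,v2)
Op 11: gossip N1<->N2 -> N1.N0=(suspect,v1) N1.N1=(dead,v2) N1.N2=(suspect,v1) | N2.N0=(suspect,v1) N2.N1=(dead,v2) N2.N2=(suspect,v1)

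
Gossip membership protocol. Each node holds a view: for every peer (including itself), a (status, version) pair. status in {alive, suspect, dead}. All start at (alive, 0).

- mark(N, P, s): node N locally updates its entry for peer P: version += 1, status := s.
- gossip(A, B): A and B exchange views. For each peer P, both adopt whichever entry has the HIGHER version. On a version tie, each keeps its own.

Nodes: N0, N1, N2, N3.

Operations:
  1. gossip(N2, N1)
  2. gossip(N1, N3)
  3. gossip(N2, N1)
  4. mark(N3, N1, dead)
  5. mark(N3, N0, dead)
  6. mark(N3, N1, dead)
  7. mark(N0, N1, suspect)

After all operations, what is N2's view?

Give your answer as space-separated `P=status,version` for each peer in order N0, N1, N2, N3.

Answer: N0=alive,0 N1=alive,0 N2=alive,0 N3=alive,0

Derivation:
Op 1: gossip N2<->N1 -> N2.N0=(alive,v0) N2.N1=(alive,v0) N2.N2=(alive,v0) N2.N3=(alive,v0) | N1.N0=(alive,v0) N1.N1=(alive,v0) N1.N2=(alive,v0) N1.N3=(alive,v0)
Op 2: gossip N1<->N3 -> N1.N0=(alive,v0) N1.N1=(alive,v0) N1.N2=(alive,v0) N1.N3=(alive,v0) | N3.N0=(alive,v0) N3.N1=(alive,v0) N3.N2=(alive,v0) N3.N3=(alive,v0)
Op 3: gossip N2<->N1 -> N2.N0=(alive,v0) N2.N1=(alive,v0) N2.N2=(alive,v0) N2.N3=(alive,v0) | N1.N0=(alive,v0) N1.N1=(alive,v0) N1.N2=(alive,v0) N1.N3=(alive,v0)
Op 4: N3 marks N1=dead -> (dead,v1)
Op 5: N3 marks N0=dead -> (dead,v1)
Op 6: N3 marks N1=dead -> (dead,v2)
Op 7: N0 marks N1=suspect -> (suspect,v1)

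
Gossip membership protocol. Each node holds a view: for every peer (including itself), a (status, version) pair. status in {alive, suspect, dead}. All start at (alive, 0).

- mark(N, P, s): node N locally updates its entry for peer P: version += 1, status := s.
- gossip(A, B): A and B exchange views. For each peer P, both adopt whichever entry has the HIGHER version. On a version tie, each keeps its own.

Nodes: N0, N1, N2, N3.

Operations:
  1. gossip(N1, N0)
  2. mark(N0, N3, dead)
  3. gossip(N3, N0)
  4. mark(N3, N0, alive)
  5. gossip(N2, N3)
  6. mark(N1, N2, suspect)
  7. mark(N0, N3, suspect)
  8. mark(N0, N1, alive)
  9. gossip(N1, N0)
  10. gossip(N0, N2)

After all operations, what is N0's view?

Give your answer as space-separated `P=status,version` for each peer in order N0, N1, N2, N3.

Answer: N0=alive,1 N1=alive,1 N2=suspect,1 N3=suspect,2

Derivation:
Op 1: gossip N1<->N0 -> N1.N0=(alive,v0) N1.N1=(alive,v0) N1.N2=(alive,v0) N1.N3=(alive,v0) | N0.N0=(alive,v0) N0.N1=(alive,v0) N0.N2=(alive,v0) N0.N3=(alive,v0)
Op 2: N0 marks N3=dead -> (dead,v1)
Op 3: gossip N3<->N0 -> N3.N0=(alive,v0) N3.N1=(alive,v0) N3.N2=(alive,v0) N3.N3=(dead,v1) | N0.N0=(alive,v0) N0.N1=(alive,v0) N0.N2=(alive,v0) N0.N3=(dead,v1)
Op 4: N3 marks N0=alive -> (alive,v1)
Op 5: gossip N2<->N3 -> N2.N0=(alive,v1) N2.N1=(alive,v0) N2.N2=(alive,v0) N2.N3=(dead,v1) | N3.N0=(alive,v1) N3.N1=(alive,v0) N3.N2=(alive,v0) N3.N3=(dead,v1)
Op 6: N1 marks N2=suspect -> (suspect,v1)
Op 7: N0 marks N3=suspect -> (suspect,v2)
Op 8: N0 marks N1=alive -> (alive,v1)
Op 9: gossip N1<->N0 -> N1.N0=(alive,v0) N1.N1=(alive,v1) N1.N2=(suspect,v1) N1.N3=(suspect,v2) | N0.N0=(alive,v0) N0.N1=(alive,v1) N0.N2=(suspect,v1) N0.N3=(suspect,v2)
Op 10: gossip N0<->N2 -> N0.N0=(alive,v1) N0.N1=(alive,v1) N0.N2=(suspect,v1) N0.N3=(suspect,v2) | N2.N0=(alive,v1) N2.N1=(alive,v1) N2.N2=(suspect,v1) N2.N3=(suspect,v2)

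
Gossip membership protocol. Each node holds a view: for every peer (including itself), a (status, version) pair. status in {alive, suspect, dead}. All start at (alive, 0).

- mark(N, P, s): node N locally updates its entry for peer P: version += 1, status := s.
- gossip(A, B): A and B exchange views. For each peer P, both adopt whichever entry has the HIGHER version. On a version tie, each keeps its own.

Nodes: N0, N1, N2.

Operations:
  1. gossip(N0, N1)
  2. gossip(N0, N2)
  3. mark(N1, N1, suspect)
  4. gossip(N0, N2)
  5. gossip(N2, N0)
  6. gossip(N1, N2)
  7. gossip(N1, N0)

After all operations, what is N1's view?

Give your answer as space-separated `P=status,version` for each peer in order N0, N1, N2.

Answer: N0=alive,0 N1=suspect,1 N2=alive,0

Derivation:
Op 1: gossip N0<->N1 -> N0.N0=(alive,v0) N0.N1=(alive,v0) N0.N2=(alive,v0) | N1.N0=(alive,v0) N1.N1=(alive,v0) N1.N2=(alive,v0)
Op 2: gossip N0<->N2 -> N0.N0=(alive,v0) N0.N1=(alive,v0) N0.N2=(alive,v0) | N2.N0=(alive,v0) N2.N1=(alive,v0) N2.N2=(alive,v0)
Op 3: N1 marks N1=suspect -> (suspect,v1)
Op 4: gossip N0<->N2 -> N0.N0=(alive,v0) N0.N1=(alive,v0) N0.N2=(alive,v0) | N2.N0=(alive,v0) N2.N1=(alive,v0) N2.N2=(alive,v0)
Op 5: gossip N2<->N0 -> N2.N0=(alive,v0) N2.N1=(alive,v0) N2.N2=(alive,v0) | N0.N0=(alive,v0) N0.N1=(alive,v0) N0.N2=(alive,v0)
Op 6: gossip N1<->N2 -> N1.N0=(alive,v0) N1.N1=(suspect,v1) N1.N2=(alive,v0) | N2.N0=(alive,v0) N2.N1=(suspect,v1) N2.N2=(alive,v0)
Op 7: gossip N1<->N0 -> N1.N0=(alive,v0) N1.N1=(suspect,v1) N1.N2=(alive,v0) | N0.N0=(alive,v0) N0.N1=(suspect,v1) N0.N2=(alive,v0)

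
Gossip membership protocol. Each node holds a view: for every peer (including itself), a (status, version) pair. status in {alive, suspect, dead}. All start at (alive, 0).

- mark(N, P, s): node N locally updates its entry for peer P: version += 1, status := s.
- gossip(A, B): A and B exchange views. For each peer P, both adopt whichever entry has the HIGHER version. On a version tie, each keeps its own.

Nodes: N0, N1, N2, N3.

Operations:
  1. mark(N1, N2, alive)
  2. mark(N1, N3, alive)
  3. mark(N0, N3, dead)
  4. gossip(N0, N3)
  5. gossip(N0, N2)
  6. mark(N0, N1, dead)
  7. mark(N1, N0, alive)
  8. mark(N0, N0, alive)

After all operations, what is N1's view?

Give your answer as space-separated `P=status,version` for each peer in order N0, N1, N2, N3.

Answer: N0=alive,1 N1=alive,0 N2=alive,1 N3=alive,1

Derivation:
Op 1: N1 marks N2=alive -> (alive,v1)
Op 2: N1 marks N3=alive -> (alive,v1)
Op 3: N0 marks N3=dead -> (dead,v1)
Op 4: gossip N0<->N3 -> N0.N0=(alive,v0) N0.N1=(alive,v0) N0.N2=(alive,v0) N0.N3=(dead,v1) | N3.N0=(alive,v0) N3.N1=(alive,v0) N3.N2=(alive,v0) N3.N3=(dead,v1)
Op 5: gossip N0<->N2 -> N0.N0=(alive,v0) N0.N1=(alive,v0) N0.N2=(alive,v0) N0.N3=(dead,v1) | N2.N0=(alive,v0) N2.N1=(alive,v0) N2.N2=(alive,v0) N2.N3=(dead,v1)
Op 6: N0 marks N1=dead -> (dead,v1)
Op 7: N1 marks N0=alive -> (alive,v1)
Op 8: N0 marks N0=alive -> (alive,v1)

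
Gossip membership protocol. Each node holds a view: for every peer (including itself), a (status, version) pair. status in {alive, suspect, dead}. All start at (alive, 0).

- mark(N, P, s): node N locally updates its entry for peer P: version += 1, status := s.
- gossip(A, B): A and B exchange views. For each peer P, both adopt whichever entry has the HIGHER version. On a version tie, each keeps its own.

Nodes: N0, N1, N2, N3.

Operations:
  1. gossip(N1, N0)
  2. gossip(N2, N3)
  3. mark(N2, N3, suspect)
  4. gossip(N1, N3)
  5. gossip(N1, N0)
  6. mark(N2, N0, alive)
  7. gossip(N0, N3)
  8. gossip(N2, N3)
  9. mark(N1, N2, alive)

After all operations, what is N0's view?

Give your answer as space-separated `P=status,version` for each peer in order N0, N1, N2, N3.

Answer: N0=alive,0 N1=alive,0 N2=alive,0 N3=alive,0

Derivation:
Op 1: gossip N1<->N0 -> N1.N0=(alive,v0) N1.N1=(alive,v0) N1.N2=(alive,v0) N1.N3=(alive,v0) | N0.N0=(alive,v0) N0.N1=(alive,v0) N0.N2=(alive,v0) N0.N3=(alive,v0)
Op 2: gossip N2<->N3 -> N2.N0=(alive,v0) N2.N1=(alive,v0) N2.N2=(alive,v0) N2.N3=(alive,v0) | N3.N0=(alive,v0) N3.N1=(alive,v0) N3.N2=(alive,v0) N3.N3=(alive,v0)
Op 3: N2 marks N3=suspect -> (suspect,v1)
Op 4: gossip N1<->N3 -> N1.N0=(alive,v0) N1.N1=(alive,v0) N1.N2=(alive,v0) N1.N3=(alive,v0) | N3.N0=(alive,v0) N3.N1=(alive,v0) N3.N2=(alive,v0) N3.N3=(alive,v0)
Op 5: gossip N1<->N0 -> N1.N0=(alive,v0) N1.N1=(alive,v0) N1.N2=(alive,v0) N1.N3=(alive,v0) | N0.N0=(alive,v0) N0.N1=(alive,v0) N0.N2=(alive,v0) N0.N3=(alive,v0)
Op 6: N2 marks N0=alive -> (alive,v1)
Op 7: gossip N0<->N3 -> N0.N0=(alive,v0) N0.N1=(alive,v0) N0.N2=(alive,v0) N0.N3=(alive,v0) | N3.N0=(alive,v0) N3.N1=(alive,v0) N3.N2=(alive,v0) N3.N3=(alive,v0)
Op 8: gossip N2<->N3 -> N2.N0=(alive,v1) N2.N1=(alive,v0) N2.N2=(alive,v0) N2.N3=(suspect,v1) | N3.N0=(alive,v1) N3.N1=(alive,v0) N3.N2=(alive,v0) N3.N3=(suspect,v1)
Op 9: N1 marks N2=alive -> (alive,v1)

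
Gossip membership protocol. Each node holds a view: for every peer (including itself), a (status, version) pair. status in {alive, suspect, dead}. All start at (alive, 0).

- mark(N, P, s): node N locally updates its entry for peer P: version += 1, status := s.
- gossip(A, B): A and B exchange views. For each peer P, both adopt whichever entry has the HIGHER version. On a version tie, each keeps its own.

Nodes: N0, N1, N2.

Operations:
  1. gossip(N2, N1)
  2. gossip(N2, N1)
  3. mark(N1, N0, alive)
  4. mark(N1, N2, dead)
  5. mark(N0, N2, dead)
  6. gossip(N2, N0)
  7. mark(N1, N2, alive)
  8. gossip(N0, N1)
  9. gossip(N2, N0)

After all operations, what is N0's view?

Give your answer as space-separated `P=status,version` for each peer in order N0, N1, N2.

Answer: N0=alive,1 N1=alive,0 N2=alive,2

Derivation:
Op 1: gossip N2<->N1 -> N2.N0=(alive,v0) N2.N1=(alive,v0) N2.N2=(alive,v0) | N1.N0=(alive,v0) N1.N1=(alive,v0) N1.N2=(alive,v0)
Op 2: gossip N2<->N1 -> N2.N0=(alive,v0) N2.N1=(alive,v0) N2.N2=(alive,v0) | N1.N0=(alive,v0) N1.N1=(alive,v0) N1.N2=(alive,v0)
Op 3: N1 marks N0=alive -> (alive,v1)
Op 4: N1 marks N2=dead -> (dead,v1)
Op 5: N0 marks N2=dead -> (dead,v1)
Op 6: gossip N2<->N0 -> N2.N0=(alive,v0) N2.N1=(alive,v0) N2.N2=(dead,v1) | N0.N0=(alive,v0) N0.N1=(alive,v0) N0.N2=(dead,v1)
Op 7: N1 marks N2=alive -> (alive,v2)
Op 8: gossip N0<->N1 -> N0.N0=(alive,v1) N0.N1=(alive,v0) N0.N2=(alive,v2) | N1.N0=(alive,v1) N1.N1=(alive,v0) N1.N2=(alive,v2)
Op 9: gossip N2<->N0 -> N2.N0=(alive,v1) N2.N1=(alive,v0) N2.N2=(alive,v2) | N0.N0=(alive,v1) N0.N1=(alive,v0) N0.N2=(alive,v2)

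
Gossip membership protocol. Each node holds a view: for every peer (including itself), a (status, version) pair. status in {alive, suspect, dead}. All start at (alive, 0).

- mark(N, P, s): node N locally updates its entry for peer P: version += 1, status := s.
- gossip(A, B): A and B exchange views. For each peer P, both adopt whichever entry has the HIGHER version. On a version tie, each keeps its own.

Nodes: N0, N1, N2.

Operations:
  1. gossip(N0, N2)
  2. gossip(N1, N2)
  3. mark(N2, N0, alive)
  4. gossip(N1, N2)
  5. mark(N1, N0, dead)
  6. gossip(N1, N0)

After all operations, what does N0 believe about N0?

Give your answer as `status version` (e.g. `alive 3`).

Op 1: gossip N0<->N2 -> N0.N0=(alive,v0) N0.N1=(alive,v0) N0.N2=(alive,v0) | N2.N0=(alive,v0) N2.N1=(alive,v0) N2.N2=(alive,v0)
Op 2: gossip N1<->N2 -> N1.N0=(alive,v0) N1.N1=(alive,v0) N1.N2=(alive,v0) | N2.N0=(alive,v0) N2.N1=(alive,v0) N2.N2=(alive,v0)
Op 3: N2 marks N0=alive -> (alive,v1)
Op 4: gossip N1<->N2 -> N1.N0=(alive,v1) N1.N1=(alive,v0) N1.N2=(alive,v0) | N2.N0=(alive,v1) N2.N1=(alive,v0) N2.N2=(alive,v0)
Op 5: N1 marks N0=dead -> (dead,v2)
Op 6: gossip N1<->N0 -> N1.N0=(dead,v2) N1.N1=(alive,v0) N1.N2=(alive,v0) | N0.N0=(dead,v2) N0.N1=(alive,v0) N0.N2=(alive,v0)

Answer: dead 2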